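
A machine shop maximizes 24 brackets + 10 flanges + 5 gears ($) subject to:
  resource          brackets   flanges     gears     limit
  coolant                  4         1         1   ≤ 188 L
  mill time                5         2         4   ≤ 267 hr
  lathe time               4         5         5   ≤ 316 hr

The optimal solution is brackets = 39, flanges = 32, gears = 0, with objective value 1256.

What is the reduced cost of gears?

-5

Check each constraint at x*: coolant 188/188 (tight); mill time 259/267 (slack 8); lathe time 316/316 (tight).
Slack constraints have shadow price 0 (complementary slackness).
From A_Bᵀ y = c: 4·y_coolant + 4·y_lathe time = 24; 1·y_coolant + 5·y_lathe time = 10.
This yields shadow prices y_coolant = 5, y_lathe time = 1.
Reduced cost of gears: c₃ − yᵀa₃ = 5 − (5·1 + 1·5) = 5 − 10 = -5.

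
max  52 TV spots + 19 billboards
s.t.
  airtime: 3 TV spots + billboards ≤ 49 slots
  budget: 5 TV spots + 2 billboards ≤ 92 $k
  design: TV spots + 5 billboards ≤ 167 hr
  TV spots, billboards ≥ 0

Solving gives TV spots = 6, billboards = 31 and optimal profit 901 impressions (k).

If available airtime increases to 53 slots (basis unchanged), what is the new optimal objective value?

937

Binding: airtime and budget. Non-binding: design (6 unused).
Since design is not tight, its dual is 0.
From A_Bᵀ y = c: 3·y_airtime + 5·y_budget = 52; 1·y_airtime + 2·y_budget = 19.
Solving: y_airtime = 9, y_budget = 5.
Δz = y_airtime·Δb = 9 × (4) = 36, so new z* = 901 + 36 = 937.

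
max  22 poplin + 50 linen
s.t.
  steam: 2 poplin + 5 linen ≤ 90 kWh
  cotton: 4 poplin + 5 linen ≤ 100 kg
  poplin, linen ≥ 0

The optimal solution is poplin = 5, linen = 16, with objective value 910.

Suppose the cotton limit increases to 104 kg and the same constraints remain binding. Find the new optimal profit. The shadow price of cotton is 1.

Δb = 4, so new z* = 910 + (1)·(4) = 910 + 4 = 914.

914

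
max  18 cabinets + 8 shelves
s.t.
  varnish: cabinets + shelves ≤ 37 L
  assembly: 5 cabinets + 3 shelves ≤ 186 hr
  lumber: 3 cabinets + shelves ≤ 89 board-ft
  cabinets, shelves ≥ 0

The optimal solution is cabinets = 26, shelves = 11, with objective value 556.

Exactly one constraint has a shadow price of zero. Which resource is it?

assembly

varnish: 37/37 (binding)
assembly: 163/186 (slack 23)
lumber: 89/89 (binding)
By complementary slackness, a constraint with positive slack has shadow price 0 → assembly.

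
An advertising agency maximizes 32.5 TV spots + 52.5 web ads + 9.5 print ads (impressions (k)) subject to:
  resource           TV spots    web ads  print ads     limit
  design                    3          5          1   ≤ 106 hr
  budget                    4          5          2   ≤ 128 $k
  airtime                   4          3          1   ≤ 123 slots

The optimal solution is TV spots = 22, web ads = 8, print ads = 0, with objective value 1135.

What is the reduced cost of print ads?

At the optimum: design uses 106 of 106 (binding); budget uses 128 of 128 (binding); airtime uses 112 of 123 (slack = 11).
Since airtime is not tight, its dual is 0.
The binding rows give the dual system: 3·y_design + 4·y_budget = 32.5 and 5·y_design + 5·y_budget = 52.5.
Solving: y_design = 9.5, y_budget = 1.
Reduced cost of print ads: c₃ − yᵀa₃ = 9.5 − (9.5·1 + 1·2) = 9.5 − 11.5 = -2.

-2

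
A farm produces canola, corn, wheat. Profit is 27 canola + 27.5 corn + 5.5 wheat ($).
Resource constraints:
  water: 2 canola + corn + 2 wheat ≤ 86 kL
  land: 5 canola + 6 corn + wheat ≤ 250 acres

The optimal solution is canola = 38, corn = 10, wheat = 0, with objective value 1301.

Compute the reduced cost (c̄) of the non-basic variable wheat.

-5.5

At the optimum: water uses 86 of 86 (binding); land uses 250 of 250 (binding).
Dual feasibility on the basic columns requires 2·y_water + 5·y_land = 27, 1·y_water + 6·y_land = 27.5.
Solving: y_water = 3.5, y_land = 4.
Reduced cost of wheat: c₃ − yᵀa₃ = 5.5 − (3.5·2 + 4·1) = 5.5 − 11 = -5.5.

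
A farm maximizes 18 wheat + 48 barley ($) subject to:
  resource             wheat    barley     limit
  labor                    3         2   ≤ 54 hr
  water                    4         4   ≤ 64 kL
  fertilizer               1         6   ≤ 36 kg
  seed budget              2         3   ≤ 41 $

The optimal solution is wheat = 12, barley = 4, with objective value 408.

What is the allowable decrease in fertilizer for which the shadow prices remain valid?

20

Binding constraints: water, fertilizer. The basis is B = [[4,4],[1,6]] with det 20.
Per unit decrease in fertilizer, x* moves by d = (0.2, -0.2).
The basis stays optimal until barley reaches 0; allowable decrease = 20 kg.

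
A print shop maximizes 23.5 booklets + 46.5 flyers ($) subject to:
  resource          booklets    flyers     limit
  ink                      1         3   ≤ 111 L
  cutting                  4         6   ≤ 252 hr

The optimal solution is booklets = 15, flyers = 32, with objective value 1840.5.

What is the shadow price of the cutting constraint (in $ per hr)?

4

Check each constraint at x*: ink 111/111 (tight); cutting 252/252 (tight).
From A_Bᵀ y = c: 1·y_ink + 4·y_cutting = 23.5; 3·y_ink + 6·y_cutting = 46.5.
→ y_ink = 7.5 and y_cutting = 4.
Shadow price of cutting = 4.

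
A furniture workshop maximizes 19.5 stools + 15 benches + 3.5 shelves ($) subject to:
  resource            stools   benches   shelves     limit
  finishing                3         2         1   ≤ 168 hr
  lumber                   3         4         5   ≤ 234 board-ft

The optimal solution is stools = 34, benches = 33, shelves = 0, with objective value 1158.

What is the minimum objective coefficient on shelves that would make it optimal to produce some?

Both finishing and lumber are binding at x*.
The binding rows give the dual system: 3·y_finishing + 3·y_lumber = 19.5 and 2·y_finishing + 4·y_lumber = 15.
This yields shadow prices y_finishing = 5.5, y_lumber = 1.
shelves enters the basis when its profit ≥ yᵀa₃ = 5.5·1 + 1·5 = 10.5.

10.5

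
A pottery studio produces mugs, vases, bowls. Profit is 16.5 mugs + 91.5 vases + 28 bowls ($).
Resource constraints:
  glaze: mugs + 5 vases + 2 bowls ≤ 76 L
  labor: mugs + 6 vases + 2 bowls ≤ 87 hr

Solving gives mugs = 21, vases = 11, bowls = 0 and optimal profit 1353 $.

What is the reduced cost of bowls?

-5

At the optimum: glaze uses 76 of 76 (binding); labor uses 87 of 87 (binding).
Dual feasibility on the basic columns requires 1·y_glaze + 1·y_labor = 16.5, 5·y_glaze + 6·y_labor = 91.5.
Solving: y_glaze = 7.5, y_labor = 9.
Reduced cost of bowls: c₃ − yᵀa₃ = 28 − (7.5·2 + 9·2) = 28 − 33 = -5.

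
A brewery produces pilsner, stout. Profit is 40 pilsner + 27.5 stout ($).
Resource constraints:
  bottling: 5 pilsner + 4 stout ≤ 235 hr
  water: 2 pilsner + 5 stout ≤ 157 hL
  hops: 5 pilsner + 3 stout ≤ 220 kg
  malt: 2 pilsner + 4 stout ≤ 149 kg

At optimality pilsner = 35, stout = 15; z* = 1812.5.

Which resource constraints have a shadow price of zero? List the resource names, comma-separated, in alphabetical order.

bottling: 235/235 (binding)
water: 145/157 (slack 12)
hops: 220/220 (binding)
malt: 130/149 (slack 19)
By complementary slackness, a constraint with positive slack has shadow price 0 → malt, water.

malt, water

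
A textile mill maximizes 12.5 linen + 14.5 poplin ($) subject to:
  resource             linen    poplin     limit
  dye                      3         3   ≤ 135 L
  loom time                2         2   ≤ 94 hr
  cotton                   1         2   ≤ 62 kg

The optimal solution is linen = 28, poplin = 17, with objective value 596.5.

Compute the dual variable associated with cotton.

At the optimum: dye uses 135 of 135 (binding); loom time uses 90 of 94 (slack = 4); cotton uses 62 of 62 (binding).
Since loom time is not tight, its dual is 0.
Dual feasibility on the basic columns requires 3·y_dye + 1·y_cotton = 12.5, 3·y_dye + 2·y_cotton = 14.5.
This yields shadow prices y_dye = 3.5, y_cotton = 2.
Shadow price of cotton = 2.

2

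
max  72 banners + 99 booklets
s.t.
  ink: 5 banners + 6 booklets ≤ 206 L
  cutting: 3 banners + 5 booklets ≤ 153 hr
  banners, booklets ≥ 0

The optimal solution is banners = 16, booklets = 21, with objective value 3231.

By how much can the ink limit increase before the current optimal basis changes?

49

Binding constraints: ink, cutting. The basis is B = [[5,6],[3,5]] with det 7.
Per unit increase in ink, x* moves by d = (0.7143, -0.4286).
The basis stays optimal until booklets reaches 0; allowable increase = 49 L.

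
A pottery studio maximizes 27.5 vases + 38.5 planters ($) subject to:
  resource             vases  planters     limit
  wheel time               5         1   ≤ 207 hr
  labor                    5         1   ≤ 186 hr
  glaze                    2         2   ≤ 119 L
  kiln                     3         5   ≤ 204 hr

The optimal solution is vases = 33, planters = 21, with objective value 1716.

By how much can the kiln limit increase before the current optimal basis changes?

Binding constraints: labor, kiln. The basis is B = [[5,1],[3,5]] with det 22.
Per unit increase in kiln, x* moves by d = (-0.0455, 0.2273).
The basis stays optimal until glaze becomes binding; allowable increase = 30.25 hr.

30.25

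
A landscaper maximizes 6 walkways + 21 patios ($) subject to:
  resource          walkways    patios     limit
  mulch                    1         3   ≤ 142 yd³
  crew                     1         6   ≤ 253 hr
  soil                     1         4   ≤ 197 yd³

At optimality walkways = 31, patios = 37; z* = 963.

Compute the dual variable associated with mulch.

5

Check each constraint at x*: mulch 142/142 (tight); crew 253/253 (tight); soil 179/197 (slack 18).
Slack constraints have shadow price 0 (complementary slackness).
Dual feasibility on the basic columns requires 1·y_mulch + 1·y_crew = 6, 3·y_mulch + 6·y_crew = 21.
This yields shadow prices y_mulch = 5, y_crew = 1.
Shadow price of mulch = 5.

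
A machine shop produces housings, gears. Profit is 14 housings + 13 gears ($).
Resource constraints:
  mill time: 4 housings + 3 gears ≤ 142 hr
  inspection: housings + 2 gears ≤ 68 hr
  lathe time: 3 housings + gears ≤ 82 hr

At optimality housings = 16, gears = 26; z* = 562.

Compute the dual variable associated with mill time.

Check each constraint at x*: mill time 142/142 (tight); inspection 68/68 (tight); lathe time 74/82 (slack 8).
Slack constraints have shadow price 0 (complementary slackness).
Dual feasibility on the basic columns requires 4·y_mill time + 1·y_inspection = 14, 3·y_mill time + 2·y_inspection = 13.
This yields shadow prices y_mill time = 3, y_inspection = 2.
Shadow price of mill time = 3.

3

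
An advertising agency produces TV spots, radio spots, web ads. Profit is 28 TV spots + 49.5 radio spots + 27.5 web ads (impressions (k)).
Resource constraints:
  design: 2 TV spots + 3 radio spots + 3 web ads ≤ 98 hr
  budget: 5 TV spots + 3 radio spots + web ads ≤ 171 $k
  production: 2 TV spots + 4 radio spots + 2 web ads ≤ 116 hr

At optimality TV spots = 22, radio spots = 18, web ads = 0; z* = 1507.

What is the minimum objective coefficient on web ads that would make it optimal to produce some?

At the optimum: design uses 98 of 98 (binding); budget uses 164 of 171 (slack = 7); production uses 116 of 116 (binding).
Since budget is not tight, its dual is 0.
From A_Bᵀ y = c: 2·y_design + 2·y_production = 28; 3·y_design + 4·y_production = 49.5.
→ y_design = 6.5 and y_production = 7.5.
web ads enters the basis when its profit ≥ yᵀa₃ = 6.5·3 + 7.5·2 = 34.5.

34.5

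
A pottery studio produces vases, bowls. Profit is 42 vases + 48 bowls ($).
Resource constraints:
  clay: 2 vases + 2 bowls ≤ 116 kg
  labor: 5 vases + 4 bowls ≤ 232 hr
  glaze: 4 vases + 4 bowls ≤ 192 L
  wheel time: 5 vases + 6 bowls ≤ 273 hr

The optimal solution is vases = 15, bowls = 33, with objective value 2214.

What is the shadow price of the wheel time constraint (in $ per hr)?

6

At the optimum: clay uses 96 of 116 (slack = 20); labor uses 207 of 232 (slack = 25); glaze uses 192 of 192 (binding); wheel time uses 273 of 273 (binding).
By complementary slackness, y = 0 for the non-binding constraints.
The binding rows give the dual system: 4·y_glaze + 5·y_wheel time = 42 and 4·y_glaze + 6·y_wheel time = 48.
Solving: y_glaze = 3, y_wheel time = 6.
Shadow price of wheel time = 6.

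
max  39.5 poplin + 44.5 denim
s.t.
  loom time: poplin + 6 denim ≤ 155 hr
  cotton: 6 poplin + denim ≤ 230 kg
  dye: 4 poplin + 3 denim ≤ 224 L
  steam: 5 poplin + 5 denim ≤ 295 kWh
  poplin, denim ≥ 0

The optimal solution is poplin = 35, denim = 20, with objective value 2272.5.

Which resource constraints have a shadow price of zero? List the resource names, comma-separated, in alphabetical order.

loom time: 155/155 (binding)
cotton: 230/230 (binding)
dye: 200/224 (slack 24)
steam: 275/295 (slack 20)
By complementary slackness, a constraint with positive slack has shadow price 0 → dye, steam.

dye, steam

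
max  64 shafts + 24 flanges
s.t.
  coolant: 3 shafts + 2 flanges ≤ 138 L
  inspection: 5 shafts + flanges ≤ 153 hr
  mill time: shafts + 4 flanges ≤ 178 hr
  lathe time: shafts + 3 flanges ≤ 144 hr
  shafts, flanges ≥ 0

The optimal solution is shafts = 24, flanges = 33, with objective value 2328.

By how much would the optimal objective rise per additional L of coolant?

8

At the optimum: coolant uses 138 of 138 (binding); inspection uses 153 of 153 (binding); mill time uses 156 of 178 (slack = 22); lathe time uses 123 of 144 (slack = 21).
By complementary slackness, y = 0 for the non-binding constraints.
Dual feasibility on the basic columns requires 3·y_coolant + 5·y_inspection = 64, 2·y_coolant + 1·y_inspection = 24.
This yields shadow prices y_coolant = 8, y_inspection = 8.
Shadow price of coolant = 8.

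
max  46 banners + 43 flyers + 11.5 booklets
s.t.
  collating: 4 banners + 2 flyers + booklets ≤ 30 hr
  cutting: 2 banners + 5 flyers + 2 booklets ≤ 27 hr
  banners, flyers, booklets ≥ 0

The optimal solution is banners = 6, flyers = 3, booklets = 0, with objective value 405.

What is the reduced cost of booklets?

Check each constraint at x*: collating 30/30 (tight); cutting 27/27 (tight).
The binding rows give the dual system: 4·y_collating + 2·y_cutting = 46 and 2·y_collating + 5·y_cutting = 43.
This yields shadow prices y_collating = 9, y_cutting = 5.
Reduced cost of booklets: c₃ − yᵀa₃ = 11.5 − (9·1 + 5·2) = 11.5 − 19 = -7.5.

-7.5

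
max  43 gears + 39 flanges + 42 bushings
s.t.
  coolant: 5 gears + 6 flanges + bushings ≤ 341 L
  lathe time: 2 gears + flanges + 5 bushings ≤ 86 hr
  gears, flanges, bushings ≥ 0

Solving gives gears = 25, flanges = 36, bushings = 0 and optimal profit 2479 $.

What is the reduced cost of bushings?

-8

At the optimum: coolant uses 341 of 341 (binding); lathe time uses 86 of 86 (binding).
From A_Bᵀ y = c: 5·y_coolant + 2·y_lathe time = 43; 6·y_coolant + 1·y_lathe time = 39.
→ y_coolant = 5 and y_lathe time = 9.
Reduced cost of bushings: c₃ − yᵀa₃ = 42 − (5·1 + 9·5) = 42 − 50 = -8.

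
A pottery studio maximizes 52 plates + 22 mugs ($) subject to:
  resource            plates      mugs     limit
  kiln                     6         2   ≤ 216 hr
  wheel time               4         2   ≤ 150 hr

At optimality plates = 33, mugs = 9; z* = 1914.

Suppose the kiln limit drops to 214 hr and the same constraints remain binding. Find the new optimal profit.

Both kiln and wheel time are binding at x*.
Dual feasibility on the basic columns requires 6·y_kiln + 4·y_wheel time = 52, 2·y_kiln + 2·y_wheel time = 22.
This yields shadow prices y_kiln = 4, y_wheel time = 7.
Δz = y_kiln·Δb = 4 × (-2) = -8, so new z* = 1914 − 8 = 1906.

1906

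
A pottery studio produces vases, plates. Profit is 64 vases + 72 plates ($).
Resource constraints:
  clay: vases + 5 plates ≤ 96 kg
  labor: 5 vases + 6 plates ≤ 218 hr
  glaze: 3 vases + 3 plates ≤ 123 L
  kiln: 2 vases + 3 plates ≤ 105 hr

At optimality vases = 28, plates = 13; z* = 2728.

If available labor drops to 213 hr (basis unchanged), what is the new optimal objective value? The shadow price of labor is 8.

2688

Δb = -5, so new z* = 2728 + (8)·(-5) = 2728 − 40 = 2688.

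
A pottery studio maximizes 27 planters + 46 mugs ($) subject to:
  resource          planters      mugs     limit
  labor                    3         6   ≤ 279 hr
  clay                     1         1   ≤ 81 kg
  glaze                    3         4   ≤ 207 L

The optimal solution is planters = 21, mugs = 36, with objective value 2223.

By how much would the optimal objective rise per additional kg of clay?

Binding: labor and glaze. Non-binding: clay (24 unused).
Since clay is not tight, its dual is 0.
Dual feasibility on the basic columns requires 3·y_labor + 3·y_glaze = 27, 6·y_labor + 4·y_glaze = 46.
→ y_labor = 5 and y_glaze = 4.
Shadow price of clay = 0.

0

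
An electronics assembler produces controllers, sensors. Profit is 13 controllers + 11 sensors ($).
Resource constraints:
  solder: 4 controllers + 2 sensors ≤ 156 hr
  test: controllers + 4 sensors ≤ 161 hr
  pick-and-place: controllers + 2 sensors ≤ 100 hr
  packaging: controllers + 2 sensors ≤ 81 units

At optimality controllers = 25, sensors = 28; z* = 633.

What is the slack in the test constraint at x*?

24

test used = 1·25 + 4·28 = 137; slack = 161 − 137 = 24.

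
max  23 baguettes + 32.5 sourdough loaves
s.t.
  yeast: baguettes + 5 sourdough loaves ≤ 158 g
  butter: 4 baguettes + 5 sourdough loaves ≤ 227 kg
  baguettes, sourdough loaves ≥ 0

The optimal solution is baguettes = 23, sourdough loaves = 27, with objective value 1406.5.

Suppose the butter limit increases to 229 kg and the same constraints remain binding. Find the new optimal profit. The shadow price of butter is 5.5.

1417.5

Δb = 2, so new z* = 1406.5 + (5.5)·(2) = 1406.5 + 11 = 1417.5.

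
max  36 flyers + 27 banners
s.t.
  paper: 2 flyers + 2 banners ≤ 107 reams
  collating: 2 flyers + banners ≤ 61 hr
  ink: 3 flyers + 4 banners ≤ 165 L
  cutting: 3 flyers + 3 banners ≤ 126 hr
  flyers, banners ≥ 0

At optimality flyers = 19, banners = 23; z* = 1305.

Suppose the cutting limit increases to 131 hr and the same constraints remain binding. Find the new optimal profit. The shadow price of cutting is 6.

Δb = 5, so new z* = 1305 + (6)·(5) = 1305 + 30 = 1335.

1335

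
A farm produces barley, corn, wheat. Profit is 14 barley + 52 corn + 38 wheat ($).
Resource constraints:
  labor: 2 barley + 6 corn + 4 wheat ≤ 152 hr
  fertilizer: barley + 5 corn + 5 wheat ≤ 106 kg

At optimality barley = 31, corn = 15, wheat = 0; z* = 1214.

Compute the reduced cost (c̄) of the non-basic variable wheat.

Both labor and fertilizer are binding at x*.
The binding rows give the dual system: 2·y_labor + 1·y_fertilizer = 14 and 6·y_labor + 5·y_fertilizer = 52.
This yields shadow prices y_labor = 4.5, y_fertilizer = 5.
Reduced cost of wheat: c₃ − yᵀa₃ = 38 − (4.5·4 + 5·5) = 38 − 43 = -5.

-5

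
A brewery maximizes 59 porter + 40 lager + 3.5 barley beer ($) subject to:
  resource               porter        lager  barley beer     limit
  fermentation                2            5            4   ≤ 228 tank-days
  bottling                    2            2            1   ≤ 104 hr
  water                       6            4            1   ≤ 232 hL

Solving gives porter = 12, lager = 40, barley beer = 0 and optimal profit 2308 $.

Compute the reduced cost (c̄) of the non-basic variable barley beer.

-7

Check each constraint at x*: fermentation 224/228 (slack 4); bottling 104/104 (tight); water 232/232 (tight).
Slack constraints have shadow price 0 (complementary slackness).
The binding rows give the dual system: 2·y_bottling + 6·y_water = 59 and 2·y_bottling + 4·y_water = 40.
Solving: y_bottling = 1, y_water = 9.5.
Reduced cost of barley beer: c₃ − yᵀa₃ = 3.5 − (1·1 + 9.5·1) = 3.5 − 10.5 = -7.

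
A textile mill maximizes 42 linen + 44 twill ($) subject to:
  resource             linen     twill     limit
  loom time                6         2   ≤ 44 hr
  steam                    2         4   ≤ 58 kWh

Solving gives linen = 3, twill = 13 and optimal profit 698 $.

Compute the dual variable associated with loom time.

Both loom time and steam are binding at x*.
The binding rows give the dual system: 6·y_loom time + 2·y_steam = 42 and 2·y_loom time + 4·y_steam = 44.
This yields shadow prices y_loom time = 4, y_steam = 9.
Shadow price of loom time = 4.

4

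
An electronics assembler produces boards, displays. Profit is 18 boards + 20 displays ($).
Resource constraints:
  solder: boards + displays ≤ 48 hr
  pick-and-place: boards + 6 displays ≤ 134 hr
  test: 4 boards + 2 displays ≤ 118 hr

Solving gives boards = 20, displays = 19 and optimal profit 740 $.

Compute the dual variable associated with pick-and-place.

2

Binding: pick-and-place and test. Non-binding: solder (9 unused).
By complementary slackness, y = 0 for the non-binding constraint.
From A_Bᵀ y = c: 1·y_pick-and-place + 4·y_test = 18; 6·y_pick-and-place + 2·y_test = 20.
This yields shadow prices y_pick-and-place = 2, y_test = 4.
Shadow price of pick-and-place = 2.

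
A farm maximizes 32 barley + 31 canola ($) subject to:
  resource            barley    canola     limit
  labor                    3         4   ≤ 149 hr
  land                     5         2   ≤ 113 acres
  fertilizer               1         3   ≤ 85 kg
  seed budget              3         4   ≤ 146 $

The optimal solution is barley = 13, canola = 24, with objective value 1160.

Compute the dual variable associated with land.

Check each constraint at x*: labor 135/149 (slack 14); land 113/113 (tight); fertilizer 85/85 (tight); seed budget 135/146 (slack 11).
Slack constraints have shadow price 0 (complementary slackness).
From A_Bᵀ y = c: 5·y_land + 1·y_fertilizer = 32; 2·y_land + 3·y_fertilizer = 31.
Solving: y_land = 5, y_fertilizer = 7.
Shadow price of land = 5.

5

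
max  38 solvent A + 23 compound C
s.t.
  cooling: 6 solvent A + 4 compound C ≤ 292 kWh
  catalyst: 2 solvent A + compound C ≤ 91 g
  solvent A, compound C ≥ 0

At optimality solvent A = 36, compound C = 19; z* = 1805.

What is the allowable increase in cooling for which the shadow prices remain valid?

72

Binding constraints: cooling, catalyst. The basis is B = [[6,4],[2,1]] with det -2.
Per unit increase in cooling, x* moves by d = (-0.5, 1).
The basis stays optimal until solvent A reaches 0; allowable increase = 72 kWh.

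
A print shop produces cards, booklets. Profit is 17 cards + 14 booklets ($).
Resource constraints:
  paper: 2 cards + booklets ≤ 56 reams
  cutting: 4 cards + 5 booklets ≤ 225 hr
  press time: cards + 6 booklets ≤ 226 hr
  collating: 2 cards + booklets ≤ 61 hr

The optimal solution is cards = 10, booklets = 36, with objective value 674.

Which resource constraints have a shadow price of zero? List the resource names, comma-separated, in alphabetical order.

paper: 56/56 (binding)
cutting: 220/225 (slack 5)
press time: 226/226 (binding)
collating: 56/61 (slack 5)
By complementary slackness, a constraint with positive slack has shadow price 0 → collating, cutting.

collating, cutting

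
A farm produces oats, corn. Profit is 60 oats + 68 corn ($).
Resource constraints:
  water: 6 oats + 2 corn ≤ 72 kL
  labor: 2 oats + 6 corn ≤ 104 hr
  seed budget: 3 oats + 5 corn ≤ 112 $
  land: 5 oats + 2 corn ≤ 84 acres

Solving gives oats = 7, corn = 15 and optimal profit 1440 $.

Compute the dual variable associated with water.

Binding: water and labor. Non-binding: seed budget (16 unused), land (19 unused).
Slack constraints have shadow price 0 (complementary slackness).
From A_Bᵀ y = c: 6·y_water + 2·y_labor = 60; 2·y_water + 6·y_labor = 68.
Solving: y_water = 7, y_labor = 9.
Shadow price of water = 7.

7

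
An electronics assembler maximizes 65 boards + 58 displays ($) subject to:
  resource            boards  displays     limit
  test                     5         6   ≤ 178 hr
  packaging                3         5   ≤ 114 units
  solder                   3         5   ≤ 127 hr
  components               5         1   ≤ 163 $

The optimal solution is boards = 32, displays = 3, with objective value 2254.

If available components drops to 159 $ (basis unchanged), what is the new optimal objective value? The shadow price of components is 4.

Δb = -4, so new z* = 2254 + (4)·(-4) = 2254 − 16 = 2238.

2238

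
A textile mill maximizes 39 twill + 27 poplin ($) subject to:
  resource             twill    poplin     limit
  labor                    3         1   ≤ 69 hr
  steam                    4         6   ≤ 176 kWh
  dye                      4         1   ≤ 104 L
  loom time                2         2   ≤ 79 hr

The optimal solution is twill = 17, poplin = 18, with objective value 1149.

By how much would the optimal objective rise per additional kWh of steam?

3

Binding: labor and steam. Non-binding: dye (18 unused), loom time (9 unused).
Slack constraints have shadow price 0 (complementary slackness).
From A_Bᵀ y = c: 3·y_labor + 4·y_steam = 39; 1·y_labor + 6·y_steam = 27.
→ y_labor = 9 and y_steam = 3.
Shadow price of steam = 3.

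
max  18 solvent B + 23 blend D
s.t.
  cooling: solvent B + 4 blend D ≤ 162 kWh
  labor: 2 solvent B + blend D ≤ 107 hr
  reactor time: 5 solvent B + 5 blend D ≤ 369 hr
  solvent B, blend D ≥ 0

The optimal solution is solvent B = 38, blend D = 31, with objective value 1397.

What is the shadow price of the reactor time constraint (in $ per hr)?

0

Binding: cooling and labor. Non-binding: reactor time (24 unused).
Since reactor time is not tight, its dual is 0.
The binding rows give the dual system: 1·y_cooling + 2·y_labor = 18 and 4·y_cooling + 1·y_labor = 23.
→ y_cooling = 4 and y_labor = 7.
Shadow price of reactor time = 0.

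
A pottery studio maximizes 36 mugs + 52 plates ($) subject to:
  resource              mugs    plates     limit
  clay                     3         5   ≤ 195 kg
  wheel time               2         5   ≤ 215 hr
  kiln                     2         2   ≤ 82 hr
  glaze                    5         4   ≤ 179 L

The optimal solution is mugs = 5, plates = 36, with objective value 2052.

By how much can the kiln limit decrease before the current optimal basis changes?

Binding constraints: clay, kiln. The basis is B = [[3,5],[2,2]] with det -4.
Per unit decrease in kiln, x* moves by d = (-1.25, 0.75).
The basis stays optimal until mugs reaches 0; allowable decrease = 4 hr.

4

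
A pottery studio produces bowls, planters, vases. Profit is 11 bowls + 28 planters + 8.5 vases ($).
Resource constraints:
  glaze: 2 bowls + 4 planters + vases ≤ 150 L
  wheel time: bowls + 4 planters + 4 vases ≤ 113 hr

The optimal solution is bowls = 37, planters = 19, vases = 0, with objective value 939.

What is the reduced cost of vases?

At the optimum: glaze uses 150 of 150 (binding); wheel time uses 113 of 113 (binding).
Dual feasibility on the basic columns requires 2·y_glaze + 1·y_wheel time = 11, 4·y_glaze + 4·y_wheel time = 28.
→ y_glaze = 4 and y_wheel time = 3.
Reduced cost of vases: c₃ − yᵀa₃ = 8.5 − (4·1 + 3·4) = 8.5 − 16 = -7.5.

-7.5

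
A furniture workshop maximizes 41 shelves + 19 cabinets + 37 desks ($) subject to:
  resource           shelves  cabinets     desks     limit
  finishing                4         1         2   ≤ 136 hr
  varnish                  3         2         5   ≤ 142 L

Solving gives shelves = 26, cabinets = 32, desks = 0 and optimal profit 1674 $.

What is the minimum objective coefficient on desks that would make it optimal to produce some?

45

Both finishing and varnish are binding at x*.
The binding rows give the dual system: 4·y_finishing + 3·y_varnish = 41 and 1·y_finishing + 2·y_varnish = 19.
This yields shadow prices y_finishing = 5, y_varnish = 7.
desks enters the basis when its profit ≥ yᵀa₃ = 5·2 + 7·5 = 45.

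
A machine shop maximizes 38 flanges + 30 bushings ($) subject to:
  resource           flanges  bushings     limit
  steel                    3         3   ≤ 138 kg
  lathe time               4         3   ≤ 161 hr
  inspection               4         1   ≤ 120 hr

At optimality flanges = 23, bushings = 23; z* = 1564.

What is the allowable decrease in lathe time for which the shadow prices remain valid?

23

Binding constraints: steel, lathe time. The basis is B = [[3,3],[4,3]] with det -3.
Per unit decrease in lathe time, x* moves by d = (-1, 1).
The basis stays optimal until flanges reaches 0; allowable decrease = 23 hr.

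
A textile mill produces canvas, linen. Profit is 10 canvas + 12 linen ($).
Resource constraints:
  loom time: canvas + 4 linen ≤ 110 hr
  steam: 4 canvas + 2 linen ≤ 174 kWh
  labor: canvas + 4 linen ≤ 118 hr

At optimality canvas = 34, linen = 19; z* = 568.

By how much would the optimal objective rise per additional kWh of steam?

2

Check each constraint at x*: loom time 110/110 (tight); steam 174/174 (tight); labor 110/118 (slack 8).
Slack constraints have shadow price 0 (complementary slackness).
Dual feasibility on the basic columns requires 1·y_loom time + 4·y_steam = 10, 4·y_loom time + 2·y_steam = 12.
This yields shadow prices y_loom time = 2, y_steam = 2.
Shadow price of steam = 2.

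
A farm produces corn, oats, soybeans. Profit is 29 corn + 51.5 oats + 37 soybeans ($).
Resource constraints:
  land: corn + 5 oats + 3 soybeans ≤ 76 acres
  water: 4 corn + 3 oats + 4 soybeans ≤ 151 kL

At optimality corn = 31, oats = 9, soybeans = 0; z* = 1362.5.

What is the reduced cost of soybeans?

-6

Check each constraint at x*: land 76/76 (tight); water 151/151 (tight).
Dual feasibility on the basic columns requires 1·y_land + 4·y_water = 29, 5·y_land + 3·y_water = 51.5.
This yields shadow prices y_land = 7, y_water = 5.5.
Reduced cost of soybeans: c₃ − yᵀa₃ = 37 − (7·3 + 5.5·4) = 37 − 43 = -6.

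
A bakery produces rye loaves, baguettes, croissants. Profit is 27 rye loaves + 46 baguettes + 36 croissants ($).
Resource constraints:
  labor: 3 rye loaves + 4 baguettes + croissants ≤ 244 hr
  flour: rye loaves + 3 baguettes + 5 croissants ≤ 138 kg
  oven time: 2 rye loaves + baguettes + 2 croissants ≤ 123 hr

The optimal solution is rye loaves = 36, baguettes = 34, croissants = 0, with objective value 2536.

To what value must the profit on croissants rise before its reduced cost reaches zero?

37

Binding: labor and flour. Non-binding: oven time (17 unused).
Since oven time is not tight, its dual is 0.
Dual feasibility on the basic columns requires 3·y_labor + 1·y_flour = 27, 4·y_labor + 3·y_flour = 46.
→ y_labor = 7 and y_flour = 6.
croissants enters the basis when its profit ≥ yᵀa₃ = 7·1 + 6·5 = 37.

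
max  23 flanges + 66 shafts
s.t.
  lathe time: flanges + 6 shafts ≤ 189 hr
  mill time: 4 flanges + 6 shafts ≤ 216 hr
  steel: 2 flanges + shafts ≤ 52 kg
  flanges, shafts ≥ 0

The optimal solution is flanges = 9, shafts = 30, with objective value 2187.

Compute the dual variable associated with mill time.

4

At the optimum: lathe time uses 189 of 189 (binding); mill time uses 216 of 216 (binding); steel uses 48 of 52 (slack = 4).
Since steel is not tight, its dual is 0.
The binding rows give the dual system: 1·y_lathe time + 4·y_mill time = 23 and 6·y_lathe time + 6·y_mill time = 66.
→ y_lathe time = 7 and y_mill time = 4.
Shadow price of mill time = 4.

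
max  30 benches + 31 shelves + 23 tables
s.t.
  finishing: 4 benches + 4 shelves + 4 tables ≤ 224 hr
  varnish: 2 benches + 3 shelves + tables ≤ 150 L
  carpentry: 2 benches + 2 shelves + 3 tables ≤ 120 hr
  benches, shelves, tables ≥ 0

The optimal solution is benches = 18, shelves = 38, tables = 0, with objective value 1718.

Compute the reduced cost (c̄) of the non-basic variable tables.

-6

Binding: finishing and varnish. Non-binding: carpentry (8 unused).
Since carpentry is not tight, its dual is 0.
From A_Bᵀ y = c: 4·y_finishing + 2·y_varnish = 30; 4·y_finishing + 3·y_varnish = 31.
This yields shadow prices y_finishing = 7, y_varnish = 1.
Reduced cost of tables: c₃ − yᵀa₃ = 23 − (7·4 + 1·1) = 23 − 29 = -6.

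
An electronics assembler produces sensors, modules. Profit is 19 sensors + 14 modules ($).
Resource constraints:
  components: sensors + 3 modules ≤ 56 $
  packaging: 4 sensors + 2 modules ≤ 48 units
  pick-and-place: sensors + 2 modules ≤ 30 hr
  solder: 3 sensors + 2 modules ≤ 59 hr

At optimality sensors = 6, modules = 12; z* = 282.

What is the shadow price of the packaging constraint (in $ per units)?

Binding: packaging and pick-and-place. Non-binding: components (14 unused), solder (17 unused).
Slack constraints have shadow price 0 (complementary slackness).
The binding rows give the dual system: 4·y_packaging + 1·y_pick-and-place = 19 and 2·y_packaging + 2·y_pick-and-place = 14.
→ y_packaging = 4 and y_pick-and-place = 3.
Shadow price of packaging = 4.

4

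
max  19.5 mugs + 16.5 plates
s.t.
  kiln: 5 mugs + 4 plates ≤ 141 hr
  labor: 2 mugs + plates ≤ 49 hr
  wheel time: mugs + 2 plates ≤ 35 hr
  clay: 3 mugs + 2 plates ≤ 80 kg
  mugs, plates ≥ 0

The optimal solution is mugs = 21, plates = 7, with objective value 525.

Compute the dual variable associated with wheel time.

At the optimum: kiln uses 133 of 141 (slack = 8); labor uses 49 of 49 (binding); wheel time uses 35 of 35 (binding); clay uses 77 of 80 (slack = 3).
By complementary slackness, y = 0 for the non-binding constraints.
From A_Bᵀ y = c: 2·y_labor + 1·y_wheel time = 19.5; 1·y_labor + 2·y_wheel time = 16.5.
→ y_labor = 7.5 and y_wheel time = 4.5.
Shadow price of wheel time = 4.5.

4.5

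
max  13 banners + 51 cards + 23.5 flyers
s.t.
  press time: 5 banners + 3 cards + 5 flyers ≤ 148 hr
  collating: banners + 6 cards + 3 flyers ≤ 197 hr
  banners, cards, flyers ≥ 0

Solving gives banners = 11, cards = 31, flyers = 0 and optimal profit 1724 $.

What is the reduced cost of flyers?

Both press time and collating are binding at x*.
From A_Bᵀ y = c: 5·y_press time + 1·y_collating = 13; 3·y_press time + 6·y_collating = 51.
This yields shadow prices y_press time = 1, y_collating = 8.
Reduced cost of flyers: c₃ − yᵀa₃ = 23.5 − (1·5 + 8·3) = 23.5 − 29 = -5.5.

-5.5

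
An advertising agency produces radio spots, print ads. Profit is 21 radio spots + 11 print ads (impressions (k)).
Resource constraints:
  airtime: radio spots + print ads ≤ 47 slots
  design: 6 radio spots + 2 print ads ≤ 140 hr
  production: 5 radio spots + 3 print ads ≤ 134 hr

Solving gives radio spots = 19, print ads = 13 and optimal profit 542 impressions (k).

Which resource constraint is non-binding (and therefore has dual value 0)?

airtime: 32/47 (slack 15)
design: 140/140 (binding)
production: 134/134 (binding)
By complementary slackness, a constraint with positive slack has shadow price 0 → airtime.

airtime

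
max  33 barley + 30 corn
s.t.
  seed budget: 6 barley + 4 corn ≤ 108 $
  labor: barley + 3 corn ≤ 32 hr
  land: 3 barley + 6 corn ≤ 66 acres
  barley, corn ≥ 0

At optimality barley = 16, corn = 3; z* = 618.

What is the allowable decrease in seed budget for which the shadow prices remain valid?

Binding constraints: seed budget, land. The basis is B = [[6,4],[3,6]] with det 24.
Per unit decrease in seed budget, x* moves by d = (-0.25, 0.125).
The basis stays optimal until labor becomes binding; allowable decrease = 56 $.

56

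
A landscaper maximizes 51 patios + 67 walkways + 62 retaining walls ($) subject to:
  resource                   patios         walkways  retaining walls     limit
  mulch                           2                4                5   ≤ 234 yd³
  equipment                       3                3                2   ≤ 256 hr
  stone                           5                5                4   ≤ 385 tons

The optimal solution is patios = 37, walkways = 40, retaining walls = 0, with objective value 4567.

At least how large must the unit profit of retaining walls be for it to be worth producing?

68

Check each constraint at x*: mulch 234/234 (tight); equipment 231/256 (slack 25); stone 385/385 (tight).
Since equipment is not tight, its dual is 0.
From A_Bᵀ y = c: 2·y_mulch + 5·y_stone = 51; 4·y_mulch + 5·y_stone = 67.
→ y_mulch = 8 and y_stone = 7.
retaining walls enters the basis when its profit ≥ yᵀa₃ = 8·5 + 7·4 = 68.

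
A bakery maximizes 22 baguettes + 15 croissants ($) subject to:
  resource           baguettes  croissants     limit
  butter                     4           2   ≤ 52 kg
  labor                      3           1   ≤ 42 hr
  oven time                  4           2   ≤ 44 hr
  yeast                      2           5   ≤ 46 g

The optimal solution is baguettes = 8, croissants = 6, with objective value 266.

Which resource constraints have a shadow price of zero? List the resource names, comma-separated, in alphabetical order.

butter: 44/52 (slack 8)
labor: 30/42 (slack 12)
oven time: 44/44 (binding)
yeast: 46/46 (binding)
By complementary slackness, a constraint with positive slack has shadow price 0 → butter, labor.

butter, labor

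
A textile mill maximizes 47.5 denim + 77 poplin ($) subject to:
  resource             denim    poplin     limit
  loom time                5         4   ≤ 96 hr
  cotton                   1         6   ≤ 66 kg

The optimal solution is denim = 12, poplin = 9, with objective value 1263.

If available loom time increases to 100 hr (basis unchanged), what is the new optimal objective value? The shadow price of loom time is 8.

Δb = 4, so new z* = 1263 + (8)·(4) = 1263 + 32 = 1295.

1295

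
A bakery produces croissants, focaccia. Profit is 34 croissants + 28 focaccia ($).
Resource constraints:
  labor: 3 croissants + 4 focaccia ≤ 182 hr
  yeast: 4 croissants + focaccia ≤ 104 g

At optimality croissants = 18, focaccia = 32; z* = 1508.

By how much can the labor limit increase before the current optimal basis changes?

Binding constraints: labor, yeast. The basis is B = [[3,4],[4,1]] with det -13.
Per unit increase in labor, x* moves by d = (-0.0769, 0.3077).
The basis stays optimal until croissants reaches 0; allowable increase = 234 hr.

234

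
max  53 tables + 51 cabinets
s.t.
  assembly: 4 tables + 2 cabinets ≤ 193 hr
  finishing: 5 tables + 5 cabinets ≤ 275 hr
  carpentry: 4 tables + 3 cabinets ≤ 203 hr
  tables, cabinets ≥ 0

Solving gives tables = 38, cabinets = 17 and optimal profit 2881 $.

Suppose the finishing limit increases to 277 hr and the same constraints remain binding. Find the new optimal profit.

Check each constraint at x*: assembly 186/193 (slack 7); finishing 275/275 (tight); carpentry 203/203 (tight).
Slack constraints have shadow price 0 (complementary slackness).
From A_Bᵀ y = c: 5·y_finishing + 4·y_carpentry = 53; 5·y_finishing + 3·y_carpentry = 51.
Solving: y_finishing = 9, y_carpentry = 2.
Δz = y_finishing·Δb = 9 × (2) = 18, so new z* = 2881 + 18 = 2899.

2899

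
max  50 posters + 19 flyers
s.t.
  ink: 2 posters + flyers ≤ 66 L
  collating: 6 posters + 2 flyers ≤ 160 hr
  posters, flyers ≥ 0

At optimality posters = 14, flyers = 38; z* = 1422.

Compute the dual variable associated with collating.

Both ink and collating are binding at x*.
The binding rows give the dual system: 2·y_ink + 6·y_collating = 50 and 1·y_ink + 2·y_collating = 19.
→ y_ink = 7 and y_collating = 6.
Shadow price of collating = 6.

6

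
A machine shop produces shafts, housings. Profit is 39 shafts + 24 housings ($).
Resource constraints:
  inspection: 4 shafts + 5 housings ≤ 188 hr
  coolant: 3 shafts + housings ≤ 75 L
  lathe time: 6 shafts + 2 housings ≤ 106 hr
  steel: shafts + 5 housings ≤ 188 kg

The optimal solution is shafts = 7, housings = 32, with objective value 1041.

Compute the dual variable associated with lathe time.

Check each constraint at x*: inspection 188/188 (tight); coolant 53/75 (slack 22); lathe time 106/106 (tight); steel 167/188 (slack 21).
Since coolant, steel are not tight, their duals are 0.
From A_Bᵀ y = c: 4·y_inspection + 6·y_lathe time = 39; 5·y_inspection + 2·y_lathe time = 24.
Solving: y_inspection = 3, y_lathe time = 4.5.
Shadow price of lathe time = 4.5.

4.5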